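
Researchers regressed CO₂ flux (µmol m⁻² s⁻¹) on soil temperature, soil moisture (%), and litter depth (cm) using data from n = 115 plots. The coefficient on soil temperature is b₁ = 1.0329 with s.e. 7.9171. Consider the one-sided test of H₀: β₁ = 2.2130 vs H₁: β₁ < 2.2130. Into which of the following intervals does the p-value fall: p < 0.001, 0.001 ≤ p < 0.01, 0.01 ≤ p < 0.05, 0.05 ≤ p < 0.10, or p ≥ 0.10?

t = (1.0329 − 2.2130) / 7.9171 = -0.149.
df = n − k − 1 = 115 − 3 − 1 = 111.
One-sided p = P(T_{111} < t) ≈ 0.4409.
So p ≥ 0.10.

p ≥ 0.10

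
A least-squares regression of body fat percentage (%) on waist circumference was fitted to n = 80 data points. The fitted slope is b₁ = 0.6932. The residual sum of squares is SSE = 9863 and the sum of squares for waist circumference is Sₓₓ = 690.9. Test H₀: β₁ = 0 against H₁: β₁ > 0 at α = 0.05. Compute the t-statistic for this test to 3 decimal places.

MSE = SSE/(n − 2) = 9863/78 = 126.449.
SE(b₁) = √(MSE/Sₓₓ) = √(126.449/690.9) = 0.427809.
t = 0.6932 / 0.427809 = 1.620.
df = n − 2 = 78.
One-sided p ≈ 0.0546, which is ≥ 0.05, so fail to reject H₀.
The data do not give significant evidence that the true slope on waist circumference is positive.

t = 1.620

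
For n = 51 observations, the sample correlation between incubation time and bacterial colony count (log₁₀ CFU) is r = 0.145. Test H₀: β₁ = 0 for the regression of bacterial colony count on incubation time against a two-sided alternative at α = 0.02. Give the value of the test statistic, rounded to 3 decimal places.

t = 1.026

t = r·√(n − 2)/√(1 − r²) = 0.145·√49/√0.978975 = 1.026.
df = n − 2 = 49.
Two-sided p ≈ 0.3100, which is ≥ 0.02, so fail to reject H₀.
The data do not give significant evidence of a linear association between incubation time and bacterial colony count.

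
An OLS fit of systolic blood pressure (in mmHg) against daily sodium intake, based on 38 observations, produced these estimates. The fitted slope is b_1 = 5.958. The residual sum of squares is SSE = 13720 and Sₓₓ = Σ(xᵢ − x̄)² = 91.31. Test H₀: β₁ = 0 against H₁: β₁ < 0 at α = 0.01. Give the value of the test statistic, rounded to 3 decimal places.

t = 2.916

MSE = SSE/(n − 2) = 13720/36 = 381.111.
SE(b_1) = √(MSE/Sₓₓ) = √(381.111/91.31) = 2.04299.
t = 5.958 / 2.04299 = 2.916.
df = n − 2 = 36.
One-sided p ≈ 0.9970, which is ≥ 0.01, so fail to reject H₀.
The data do not give significant evidence that the true slope on daily sodium intake is negative.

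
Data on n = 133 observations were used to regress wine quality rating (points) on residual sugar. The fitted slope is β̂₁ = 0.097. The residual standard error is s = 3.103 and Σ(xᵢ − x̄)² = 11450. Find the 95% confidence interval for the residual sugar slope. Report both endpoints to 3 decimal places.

(0.040, 0.154)

SE(β̂₁) = s/√Sₓₓ = 3.103/√11450 = 0.0289987.
df = n − 2 = 131.
t* = t_{0.025, 131} = 1.978239.
Margin = t* × SE = 1.978239 × 0.0289987 = 0.05737.
CI: 0.097 ± 0.05737 → (0.040, 0.154).
With 95% confidence, each one-unit increase in residual sugar is associated with a change of between 0.040 and 0.154 points in wine quality rating.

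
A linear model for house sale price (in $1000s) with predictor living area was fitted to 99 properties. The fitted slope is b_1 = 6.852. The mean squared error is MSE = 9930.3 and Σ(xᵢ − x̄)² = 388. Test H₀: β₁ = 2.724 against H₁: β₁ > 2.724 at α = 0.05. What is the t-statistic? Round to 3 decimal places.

SE(b_1) = √(MSE/Sₓₓ) = √(9930.3/388) = 5.05901.
t = (6.852 − 2.724) / 5.05901 = 0.816.
df = n − 2 = 97.
One-sided p ≈ 0.2083, which is ≥ 0.05, so fail to reject H₀.
The data do not give significant evidence that the true slope on living area exceeds 2.724 $1000s per unit.

t = 0.816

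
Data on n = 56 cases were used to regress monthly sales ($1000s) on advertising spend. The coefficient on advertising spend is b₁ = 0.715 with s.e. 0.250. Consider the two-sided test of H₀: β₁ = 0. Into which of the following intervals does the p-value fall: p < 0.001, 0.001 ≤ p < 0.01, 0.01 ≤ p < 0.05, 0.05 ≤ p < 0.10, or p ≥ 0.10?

0.001 ≤ p < 0.01

t = 0.715 / 0.250 = 2.860.
df = n − 2 = 56 − 2 = 54.
Two-sided p = 2·P(T_{54} > |t|) ≈ 0.0060.
So 0.001 ≤ p < 0.01.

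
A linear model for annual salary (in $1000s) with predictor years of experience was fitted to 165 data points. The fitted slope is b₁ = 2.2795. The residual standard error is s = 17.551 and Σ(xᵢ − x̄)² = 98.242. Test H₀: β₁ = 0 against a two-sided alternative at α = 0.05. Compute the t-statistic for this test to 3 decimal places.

t = 1.287

SE(b₁) = s/√Sₓₓ = 17.551/√98.242 = 1.77073.
t = 2.2795 / 1.77073 = 1.287.
df = n − 2 = 163.
Two-sided p ≈ 0.1998, which is ≥ 0.05, so fail to reject H₀.
The data do not give significant evidence of an association between years of experience and annual salary.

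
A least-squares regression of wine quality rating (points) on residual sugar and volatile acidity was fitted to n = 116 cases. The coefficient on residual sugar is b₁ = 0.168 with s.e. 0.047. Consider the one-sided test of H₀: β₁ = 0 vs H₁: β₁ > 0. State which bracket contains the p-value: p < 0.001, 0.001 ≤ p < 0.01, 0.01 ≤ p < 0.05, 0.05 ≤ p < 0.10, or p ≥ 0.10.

p < 0.001

t = 0.168 / 0.047 = 3.574.
df = n − k − 1 = 116 − 2 − 1 = 113.
One-sided p = P(T_{113} > t) ≈ 0.0003.
So p < 0.001.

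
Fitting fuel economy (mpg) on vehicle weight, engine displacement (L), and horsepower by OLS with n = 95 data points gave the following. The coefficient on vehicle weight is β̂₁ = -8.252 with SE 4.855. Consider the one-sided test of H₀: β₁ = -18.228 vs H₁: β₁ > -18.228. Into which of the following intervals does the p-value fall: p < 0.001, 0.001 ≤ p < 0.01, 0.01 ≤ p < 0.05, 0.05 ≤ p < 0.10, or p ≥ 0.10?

0.01 ≤ p < 0.05

t = (-8.252 − (-18.228)) / 4.855 = 2.055.
df = n − k − 1 = 95 − 3 − 1 = 91.
One-sided p = P(T_{91} > t) ≈ 0.0214.
So 0.01 ≤ p < 0.05.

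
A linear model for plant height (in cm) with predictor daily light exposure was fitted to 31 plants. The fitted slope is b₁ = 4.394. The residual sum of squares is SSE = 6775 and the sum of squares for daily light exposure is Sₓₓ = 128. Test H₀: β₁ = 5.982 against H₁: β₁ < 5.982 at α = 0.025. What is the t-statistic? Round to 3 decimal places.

MSE = SSE/(n − 2) = 6775/29 = 233.621.
SE(b₁) = √(MSE/Sₓₓ) = √(233.621/128) = 1.35099.
t = (4.394 − 5.982) / 1.35099 = -1.175.
df = n − 2 = 29.
One-sided p ≈ 0.1247, which is ≥ 0.025, so fail to reject H₀.
The data do not give significant evidence that the true slope on daily light exposure is below 5.982 cm per unit.

t = -1.175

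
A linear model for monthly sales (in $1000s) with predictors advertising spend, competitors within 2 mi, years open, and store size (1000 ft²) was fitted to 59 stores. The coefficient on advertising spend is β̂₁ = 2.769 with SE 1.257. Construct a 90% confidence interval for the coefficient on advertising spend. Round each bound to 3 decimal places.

(0.665, 4.873)

df = n − k − 1 = 59 − 4 − 1 = 54.
t* = t_{0.05, 54} = 1.673565.
Margin = t* × SE = 1.673565 × 1.257 = 2.10367.
CI: 2.769 ± 2.10367 → (0.665, 4.873).
With 90% confidence, each one-unit increase in advertising spend is associated with a change of between 0.665 and 4.873 $1000s in monthly sales, holding the other predictors fixed.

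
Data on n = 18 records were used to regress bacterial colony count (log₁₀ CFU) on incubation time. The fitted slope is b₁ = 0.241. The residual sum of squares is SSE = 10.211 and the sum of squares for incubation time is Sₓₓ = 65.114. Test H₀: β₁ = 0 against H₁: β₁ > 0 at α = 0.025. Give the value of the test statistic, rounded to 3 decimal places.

MSE = SSE/(n − 2) = 10.211/16 = 0.638188.
SE(b₁) = √(MSE/Sₓₓ) = √(0.638188/65.114) = 0.0990004.
t = 0.241 / 0.0990004 = 2.434.
df = n − 2 = 16.
One-sided p ≈ 0.0135, which is < 0.025, so reject H₀.
There is evidence that the true slope on incubation time is positive.

t = 2.434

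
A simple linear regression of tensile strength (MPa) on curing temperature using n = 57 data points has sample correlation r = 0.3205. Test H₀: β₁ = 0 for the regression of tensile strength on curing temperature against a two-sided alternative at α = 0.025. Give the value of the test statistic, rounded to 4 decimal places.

t = 2.5093

t = r·√(n − 2)/√(1 − r²) = 0.3205·√55/√0.89728 = 2.5093.
df = n − 2 = 55.
Two-sided p ≈ 0.0151, which is < 0.025, so reject H₀.
There is evidence of a linear association between curing temperature and tensile strength.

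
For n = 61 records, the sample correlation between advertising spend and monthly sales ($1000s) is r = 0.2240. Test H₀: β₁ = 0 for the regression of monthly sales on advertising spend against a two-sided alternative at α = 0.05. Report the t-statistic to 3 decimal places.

t = 1.765

t = r·√(n − 2)/√(1 − r²) = 0.2240·√59/√0.949824 = 1.765.
df = n − 2 = 59.
Two-sided p ≈ 0.0827, which is ≥ 0.05, so fail to reject H₀.
The data do not give significant evidence of a linear association between advertising spend and monthly sales.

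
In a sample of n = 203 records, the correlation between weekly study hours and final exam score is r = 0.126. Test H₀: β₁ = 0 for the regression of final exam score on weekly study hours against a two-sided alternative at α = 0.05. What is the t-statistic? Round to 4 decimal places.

t = 1.8007

t = r·√(n − 2)/√(1 − r²) = 0.126·√201/√0.984124 = 1.8007.
df = n − 2 = 201.
Two-sided p ≈ 0.0732, which is ≥ 0.05, so fail to reject H₀.
The data do not give significant evidence of a linear association between weekly study hours and final exam score.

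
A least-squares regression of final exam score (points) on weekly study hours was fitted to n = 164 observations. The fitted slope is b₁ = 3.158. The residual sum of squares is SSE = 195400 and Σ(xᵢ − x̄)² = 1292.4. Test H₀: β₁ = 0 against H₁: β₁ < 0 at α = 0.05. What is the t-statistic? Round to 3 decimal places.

t = 3.269

MSE = SSE/(n − 2) = 195400/162 = 1206.17.
SE(b₁) = √(MSE/Sₓₓ) = √(1206.17/1292.4) = 0.966065.
t = 3.158 / 0.966065 = 3.269.
df = n − 2 = 162.
One-sided p ≈ 0.9993, which is ≥ 0.05, so fail to reject H₀.
The data do not give significant evidence that the true slope on weekly study hours is negative.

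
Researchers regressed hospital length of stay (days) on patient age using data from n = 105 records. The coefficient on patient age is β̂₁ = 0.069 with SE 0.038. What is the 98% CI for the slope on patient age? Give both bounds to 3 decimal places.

df = n − 2 = 105 − 2 = 103.
t* = t_{0.01, 103} = 2.363098.
Margin = t* × SE = 2.363098 × 0.038 = 0.08980.
CI: 0.069 ± 0.08980 → (-0.021, 0.159).
With 98% confidence, each one-unit increase in patient age is associated with a change of between -0.021 and 0.159 days in hospital length of stay.

(-0.021, 0.159)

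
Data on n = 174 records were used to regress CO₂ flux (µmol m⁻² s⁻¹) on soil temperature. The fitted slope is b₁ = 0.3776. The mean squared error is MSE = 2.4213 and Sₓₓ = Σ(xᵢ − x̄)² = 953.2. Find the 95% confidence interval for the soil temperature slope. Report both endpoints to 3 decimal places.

SE(b₁) = √(MSE/Sₓₓ) = √(2.4213/953.2) = 0.0504002.
df = n − 2 = 172.
t* = t_{0.025, 172} = 1.973852.
Margin = t* × SE = 1.973852 × 0.0504002 = 0.09948.
CI: 0.3776 ± 0.09948 → (0.278, 0.477).
With 95% confidence, each one-unit increase in soil temperature is associated with a change of between 0.278 and 0.477 µmol m⁻² s⁻¹ in CO₂ flux.

(0.278, 0.477)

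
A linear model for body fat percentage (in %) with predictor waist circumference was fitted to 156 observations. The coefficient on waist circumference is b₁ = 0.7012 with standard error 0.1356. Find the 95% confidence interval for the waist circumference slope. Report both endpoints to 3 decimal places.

(0.433, 0.969)

df = n − 2 = 156 − 2 = 154.
t* = t_{0.025, 154} = 1.975488.
Margin = t* × SE = 1.975488 × 0.1356 = 0.26788.
CI: 0.7012 ± 0.26788 → (0.433, 0.969).
With 95% confidence, each one-unit increase in waist circumference is associated with a change of between 0.433 and 0.969 % in body fat percentage.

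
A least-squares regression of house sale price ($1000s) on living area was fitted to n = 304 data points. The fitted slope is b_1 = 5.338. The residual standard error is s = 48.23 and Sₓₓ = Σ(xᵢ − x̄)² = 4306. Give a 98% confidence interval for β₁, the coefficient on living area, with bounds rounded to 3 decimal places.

(3.619, 7.057)

SE(b_1) = s/√Sₓₓ = 48.23/√4306 = 0.734988.
df = n − 2 = 302.
t* = t_{0.01, 302} = 2.338759.
Margin = t* × SE = 2.338759 × 0.734988 = 1.71896.
CI: 5.338 ± 1.71896 → (3.619, 7.057).
With 98% confidence, each one-unit increase in living area is associated with a change of between 3.619 and 7.057 $1000s in house sale price.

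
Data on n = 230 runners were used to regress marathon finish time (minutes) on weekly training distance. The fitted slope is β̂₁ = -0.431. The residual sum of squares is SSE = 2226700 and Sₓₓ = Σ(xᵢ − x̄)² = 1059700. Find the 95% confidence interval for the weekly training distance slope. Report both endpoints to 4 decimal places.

MSE = SSE/(n − 2) = 2226700/228 = 9766.23.
SE(β̂₁) = √(MSE/Sₓₓ) = √(9766.23/1059700) = 0.0960002.
df = n − 2 = 228.
t* = t_{0.025, 228} = 1.970423.
Margin = t* × SE = 1.970423 × 0.0960002 = 0.189161.
CI: -0.431 ± 0.189161 → (-0.6202, -0.2418).
With 95% confidence, each one-unit increase in weekly training distance is associated with a change of between -0.6202 and -0.2418 minutes in marathon finish time.

(-0.6202, -0.2418)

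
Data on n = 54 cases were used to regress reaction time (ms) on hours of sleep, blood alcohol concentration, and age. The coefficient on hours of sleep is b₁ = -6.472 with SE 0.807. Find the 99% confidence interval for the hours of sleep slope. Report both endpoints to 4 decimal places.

df = n − k − 1 = 54 − 3 − 1 = 50.
t* = t_{0.005, 50} = 2.677793.
Margin = t* × SE = 2.677793 × 0.807 = 2.160979.
CI: -6.472 ± 2.160979 → (-8.6330, -4.3110).
With 99% confidence, each one-unit increase in hours of sleep is associated with a change of between -8.6330 and -4.3110 ms in reaction time, holding the other predictors fixed.

(-8.6330, -4.3110)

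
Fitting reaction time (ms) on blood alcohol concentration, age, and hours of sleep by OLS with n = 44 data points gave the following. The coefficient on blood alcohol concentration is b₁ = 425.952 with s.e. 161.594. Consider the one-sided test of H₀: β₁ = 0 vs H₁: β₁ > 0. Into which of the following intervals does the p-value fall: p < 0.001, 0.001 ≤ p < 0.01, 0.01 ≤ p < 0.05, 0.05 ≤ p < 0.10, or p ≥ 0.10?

t = 425.952 / 161.594 = 2.636.
df = n − k − 1 = 44 − 3 − 1 = 40.
One-sided p = P(T_{40} > t) ≈ 0.0059.
So 0.001 ≤ p < 0.01.

0.001 ≤ p < 0.01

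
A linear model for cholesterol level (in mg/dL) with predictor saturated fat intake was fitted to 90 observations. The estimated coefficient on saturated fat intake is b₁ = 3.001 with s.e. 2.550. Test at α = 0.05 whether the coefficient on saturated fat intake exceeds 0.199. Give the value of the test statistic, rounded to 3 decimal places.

H₀: β₁ = 0.199 vs H₁: β₁ > 0.199.
t = (b₁ − β₁⁰)/SE = (3.001 − 0.199) / 2.550 = 1.099.
df = n − 2 = 90 − 2 = 88.
One-sided p ≈ 0.1374, which is ≥ 0.05, so fail to reject H₀.
The data do not give significant evidence that the true slope on saturated fat intake exceeds 0.199 mg/dL per unit.

t = 1.099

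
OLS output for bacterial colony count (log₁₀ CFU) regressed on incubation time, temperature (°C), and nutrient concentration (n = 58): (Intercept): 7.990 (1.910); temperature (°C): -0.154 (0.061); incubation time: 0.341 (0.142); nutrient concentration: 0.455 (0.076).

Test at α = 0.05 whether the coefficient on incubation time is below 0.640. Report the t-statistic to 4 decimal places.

Read off: b = 0.341, SE = 0.142 for incubation time.
H₀: β₁ = 0.640 vs H₁: β₁ < 0.640.
t = (0.341 − 0.640) / 0.142 = -2.1056.
df = n − k − 1 = 58 − 3 − 1 = 54.
One-sided p ≈ 0.0200, which is < 0.05, so reject H₀.
There is evidence that the true slope on incubation time is below 0.640 log₁₀ CFU per unit, holding the other predictors fixed.

t = -2.1056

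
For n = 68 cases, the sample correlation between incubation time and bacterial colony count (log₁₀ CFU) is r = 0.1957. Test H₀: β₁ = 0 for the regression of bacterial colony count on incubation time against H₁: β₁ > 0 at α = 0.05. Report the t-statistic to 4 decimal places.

t = 1.6212

t = r·√(n − 2)/√(1 − r²) = 0.1957·√66/√0.961702 = 1.6212.
df = n − 2 = 66.
One-sided p ≈ 0.0549, which is ≥ 0.05, so fail to reject H₀.
The data do not give significant evidence of a linear association between incubation time and bacterial colony count.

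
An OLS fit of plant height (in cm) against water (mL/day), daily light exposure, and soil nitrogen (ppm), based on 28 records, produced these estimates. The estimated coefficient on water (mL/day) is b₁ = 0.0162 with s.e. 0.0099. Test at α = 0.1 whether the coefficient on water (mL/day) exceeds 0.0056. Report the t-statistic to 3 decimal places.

H₀: β₁ = 0.0056 vs H₁: β₁ > 0.0056.
t = (b₁ − β₁⁰)/SE = (0.0162 − 0.0056) / 0.0099 = 1.071.
df = n − k − 1 = 28 − 3 − 1 = 24.
One-sided p ≈ 0.1475, which is ≥ 0.1, so fail to reject H₀.
The data do not give significant evidence that the true slope on water (mL/day) exceeds 0.0056 cm per unit, holding the other predictors fixed.

t = 1.071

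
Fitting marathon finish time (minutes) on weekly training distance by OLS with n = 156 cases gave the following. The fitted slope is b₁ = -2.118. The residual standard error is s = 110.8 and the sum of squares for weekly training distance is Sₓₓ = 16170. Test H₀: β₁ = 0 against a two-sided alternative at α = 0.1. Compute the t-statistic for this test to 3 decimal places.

t = -2.431

SE(b₁) = s/√Sₓₓ = 110.8/√16170 = 0.871334.
t = -2.118 / 0.871334 = -2.431.
df = n − 2 = 154.
Two-sided p ≈ 0.0162, which is < 0.1, so reject H₀.
There is evidence that weekly training distance is associated with marathon finish time.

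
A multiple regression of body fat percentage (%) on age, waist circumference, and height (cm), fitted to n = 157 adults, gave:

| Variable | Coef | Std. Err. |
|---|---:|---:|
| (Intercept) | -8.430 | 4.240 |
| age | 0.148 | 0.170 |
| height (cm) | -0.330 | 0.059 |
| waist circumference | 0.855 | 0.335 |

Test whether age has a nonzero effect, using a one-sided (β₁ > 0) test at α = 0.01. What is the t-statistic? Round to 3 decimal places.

Read off: b = 0.148, SE = 0.170 for age.
H₀: β₁ = 0 vs H₁: β₁ > 0.
t = 0.148 / 0.170 = 0.871.
df = n − k − 1 = 157 − 3 − 1 = 153.
One-sided p ≈ 0.1927, which is ≥ 0.01, so fail to reject H₀.
The data do not give significant evidence that the true slope on age is positive, holding the other predictors fixed.

t = 0.871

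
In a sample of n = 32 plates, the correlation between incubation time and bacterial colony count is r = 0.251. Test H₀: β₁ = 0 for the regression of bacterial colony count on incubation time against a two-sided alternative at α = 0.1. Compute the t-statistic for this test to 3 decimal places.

t = r·√(n − 2)/√(1 − r²) = 0.251·√30/√0.936999 = 1.420.
df = n − 2 = 30.
Two-sided p ≈ 0.1658, which is ≥ 0.1, so fail to reject H₀.
The data do not give significant evidence of a linear association between incubation time and bacterial colony count.

t = 1.420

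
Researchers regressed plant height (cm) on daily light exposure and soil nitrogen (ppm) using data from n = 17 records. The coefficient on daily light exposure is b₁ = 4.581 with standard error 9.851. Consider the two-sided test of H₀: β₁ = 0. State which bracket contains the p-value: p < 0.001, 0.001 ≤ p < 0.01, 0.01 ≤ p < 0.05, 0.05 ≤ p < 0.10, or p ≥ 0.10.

t = 4.581 / 9.851 = 0.465.
df = n − k − 1 = 17 − 2 − 1 = 14.
Two-sided p = 2·P(T_{14} > |t|) ≈ 0.6491.
So p ≥ 0.10.

p ≥ 0.10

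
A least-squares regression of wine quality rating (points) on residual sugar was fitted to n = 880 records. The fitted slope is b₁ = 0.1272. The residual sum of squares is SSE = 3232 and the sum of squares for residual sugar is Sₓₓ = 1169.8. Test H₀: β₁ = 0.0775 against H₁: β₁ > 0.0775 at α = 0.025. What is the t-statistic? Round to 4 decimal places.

MSE = SSE/(n − 2) = 3232/878 = 3.68109.
SE(b₁) = √(MSE/Sₓₓ) = √(3.68109/1169.8) = 0.0560961.
t = (0.1272 − 0.0775) / 0.0560961 = 0.8860.
df = n − 2 = 878.
One-sided p ≈ 0.1879, which is ≥ 0.025, so fail to reject H₀.
The data do not give significant evidence that the true slope on residual sugar exceeds 0.0775 points per unit.

t = 0.8860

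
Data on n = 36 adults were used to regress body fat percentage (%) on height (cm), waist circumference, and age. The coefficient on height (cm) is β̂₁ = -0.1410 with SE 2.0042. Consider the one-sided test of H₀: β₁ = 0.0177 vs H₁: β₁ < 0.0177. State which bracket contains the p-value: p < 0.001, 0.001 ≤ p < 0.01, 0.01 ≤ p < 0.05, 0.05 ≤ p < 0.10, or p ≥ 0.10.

p ≥ 0.10

t = (-0.1410 − 0.0177) / 2.0042 = -0.079.
df = n − k − 1 = 36 − 3 − 1 = 32.
One-sided p = P(T_{32} < t) ≈ 0.4687.
So p ≥ 0.10.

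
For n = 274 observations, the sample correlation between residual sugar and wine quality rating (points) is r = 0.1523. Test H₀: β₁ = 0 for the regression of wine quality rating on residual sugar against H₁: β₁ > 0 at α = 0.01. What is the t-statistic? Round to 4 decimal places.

t = 2.5414

t = r·√(n − 2)/√(1 − r²) = 0.1523·√272/√0.976805 = 2.5414.
df = n − 2 = 272.
One-sided p ≈ 0.0058, which is < 0.01, so reject H₀.
There is evidence of a linear association between residual sugar and wine quality rating.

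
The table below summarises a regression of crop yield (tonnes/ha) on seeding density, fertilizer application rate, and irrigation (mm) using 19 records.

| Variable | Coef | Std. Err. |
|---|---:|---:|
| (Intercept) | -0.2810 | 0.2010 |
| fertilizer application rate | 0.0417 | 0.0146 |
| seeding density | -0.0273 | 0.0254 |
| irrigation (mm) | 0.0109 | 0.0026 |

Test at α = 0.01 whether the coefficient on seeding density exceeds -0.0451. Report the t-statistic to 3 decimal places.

Read off: b = -0.0273, SE = 0.0254 for seeding density.
H₀: β₁ = -0.0451 vs H₁: β₁ > -0.0451.
t = (-0.0273 − (-0.0451)) / 0.0254 = 0.701.
df = n − k − 1 = 19 − 3 − 1 = 15.
One-sided p ≈ 0.2471, which is ≥ 0.01, so fail to reject H₀.
The data do not give significant evidence that the true slope on seeding density exceeds -0.0451 tonnes/ha per unit, holding the other predictors fixed.

t = 0.701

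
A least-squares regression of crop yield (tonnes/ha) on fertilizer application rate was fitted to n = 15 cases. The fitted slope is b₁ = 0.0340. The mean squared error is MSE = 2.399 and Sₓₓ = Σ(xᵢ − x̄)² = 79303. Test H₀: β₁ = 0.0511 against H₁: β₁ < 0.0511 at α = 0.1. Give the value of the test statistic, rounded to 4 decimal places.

t = -3.1090

SE(b₁) = √(MSE/Sₓₓ) = √(2.399/79303) = 0.0055001.
t = (0.0340 − 0.0511) / 0.0055001 = -3.1090.
df = n − 2 = 13.
One-sided p ≈ 0.0042, which is < 0.1, so reject H₀.
There is evidence that the true slope on fertilizer application rate is below 0.0511 tonnes/ha per unit.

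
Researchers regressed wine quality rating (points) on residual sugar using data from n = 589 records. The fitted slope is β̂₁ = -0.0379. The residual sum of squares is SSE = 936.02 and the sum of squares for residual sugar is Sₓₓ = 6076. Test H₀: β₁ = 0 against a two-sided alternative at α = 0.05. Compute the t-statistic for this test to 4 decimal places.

t = -2.3395

MSE = SSE/(n − 2) = 936.02/587 = 1.59458.
SE(β̂₁) = √(MSE/Sₓₓ) = √(1.59458/6076) = 0.0162.
t = -0.0379 / 0.0162 = -2.3395.
df = n − 2 = 587.
Two-sided p ≈ 0.0196, which is < 0.05, so reject H₀.
There is evidence that residual sugar is associated with wine quality rating.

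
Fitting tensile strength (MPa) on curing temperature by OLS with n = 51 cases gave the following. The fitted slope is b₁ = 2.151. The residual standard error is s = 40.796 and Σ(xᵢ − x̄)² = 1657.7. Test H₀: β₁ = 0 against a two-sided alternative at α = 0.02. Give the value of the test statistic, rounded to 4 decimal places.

t = 2.1467

SE(b₁) = s/√Sₓₓ = 40.796/√1657.7 = 1.00199.
t = 2.151 / 1.00199 = 2.1467.
df = n − 2 = 49.
Two-sided p ≈ 0.0368, which is ≥ 0.02, so fail to reject H₀.
The data do not give significant evidence of an association between curing temperature and tensile strength.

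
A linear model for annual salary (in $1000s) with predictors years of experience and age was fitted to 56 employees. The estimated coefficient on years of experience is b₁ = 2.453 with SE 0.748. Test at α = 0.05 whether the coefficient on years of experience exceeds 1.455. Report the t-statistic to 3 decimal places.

H₀: β₁ = 1.455 vs H₁: β₁ > 1.455.
t = (b₁ − β₁⁰)/SE = (2.453 − 1.455) / 0.748 = 1.334.
df = n − k − 1 = 56 − 2 − 1 = 53.
One-sided p ≈ 0.0939, which is ≥ 0.05, so fail to reject H₀.
The data do not give significant evidence that the true slope on years of experience exceeds 1.455 $1000s per unit, holding the other predictors fixed.

t = 1.334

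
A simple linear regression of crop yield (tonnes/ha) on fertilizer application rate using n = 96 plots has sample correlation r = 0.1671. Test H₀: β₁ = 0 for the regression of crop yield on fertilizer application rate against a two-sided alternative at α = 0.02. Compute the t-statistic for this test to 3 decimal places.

t = 1.643

t = r·√(n − 2)/√(1 − r²) = 0.1671·√94/√0.972078 = 1.643.
df = n − 2 = 94.
Two-sided p ≈ 0.1037, which is ≥ 0.02, so fail to reject H₀.
The data do not give significant evidence of a linear association between fertilizer application rate and crop yield.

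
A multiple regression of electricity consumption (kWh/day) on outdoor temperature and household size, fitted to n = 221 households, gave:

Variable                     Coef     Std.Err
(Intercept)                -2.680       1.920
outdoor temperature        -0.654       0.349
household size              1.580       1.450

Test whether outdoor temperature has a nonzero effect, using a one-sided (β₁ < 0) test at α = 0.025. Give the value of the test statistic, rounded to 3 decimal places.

Read off: b = -0.654, SE = 0.349 for outdoor temperature.
H₀: β₁ = 0 vs H₁: β₁ < 0.
t = -0.654 / 0.349 = -1.874.
df = n − k − 1 = 221 − 2 − 1 = 218.
One-sided p ≈ 0.0311, which is ≥ 0.025, so fail to reject H₀.
The data do not give significant evidence that the true slope on outdoor temperature is negative, holding the other predictors fixed.

t = -1.874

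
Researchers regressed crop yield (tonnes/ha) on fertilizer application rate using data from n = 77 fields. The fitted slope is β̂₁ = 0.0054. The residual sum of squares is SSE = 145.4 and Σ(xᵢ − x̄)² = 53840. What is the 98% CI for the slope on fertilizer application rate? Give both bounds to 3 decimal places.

MSE = SSE/(n − 2) = 145.4/75 = 1.93867.
SE(β̂₁) = √(MSE/Sₓₓ) = √(1.93867/53840) = 0.00600066.
df = n − 2 = 75.
t* = t_{0.01, 75} = 2.377102.
Margin = t* × SE = 2.377102 × 0.00600066 = 0.01426.
CI: 0.0054 ± 0.01426 → (-0.009, 0.020).
With 98% confidence, each one-unit increase in fertilizer application rate is associated with a change of between -0.009 and 0.020 tonnes/ha in crop yield.

(-0.009, 0.020)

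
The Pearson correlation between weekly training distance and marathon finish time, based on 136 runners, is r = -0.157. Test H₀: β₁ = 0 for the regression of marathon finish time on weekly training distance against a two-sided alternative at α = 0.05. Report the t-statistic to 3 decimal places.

t = r·√(n − 2)/√(1 − r²) = -0.157·√134/√0.975351 = -1.840.
df = n − 2 = 134.
Two-sided p ≈ 0.0679, which is ≥ 0.05, so fail to reject H₀.
The data do not give significant evidence of a linear association between weekly training distance and marathon finish time.

t = -1.840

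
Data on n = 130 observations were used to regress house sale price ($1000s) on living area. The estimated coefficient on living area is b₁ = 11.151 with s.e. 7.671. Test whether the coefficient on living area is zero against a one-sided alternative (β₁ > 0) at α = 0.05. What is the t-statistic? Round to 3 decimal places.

t = 1.454

H₀: β₁ = 0 vs H₁: β₁ > 0.
t = (b₁ − β₁⁰)/SE = 11.151 / 7.671 = 1.454.
df = n − 2 = 130 − 2 = 128.
One-sided p ≈ 0.0742, which is ≥ 0.05, so fail to reject H₀.
The data do not give significant evidence that the true slope on living area is positive.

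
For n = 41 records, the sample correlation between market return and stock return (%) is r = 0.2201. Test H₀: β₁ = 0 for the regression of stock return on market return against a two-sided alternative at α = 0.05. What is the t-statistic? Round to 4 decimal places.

t = 1.4091

t = r·√(n − 2)/√(1 − r²) = 0.2201·√39/√0.951556 = 1.4091.
df = n − 2 = 39.
Two-sided p ≈ 0.1667, which is ≥ 0.05, so fail to reject H₀.
The data do not give significant evidence of a linear association between market return and stock return.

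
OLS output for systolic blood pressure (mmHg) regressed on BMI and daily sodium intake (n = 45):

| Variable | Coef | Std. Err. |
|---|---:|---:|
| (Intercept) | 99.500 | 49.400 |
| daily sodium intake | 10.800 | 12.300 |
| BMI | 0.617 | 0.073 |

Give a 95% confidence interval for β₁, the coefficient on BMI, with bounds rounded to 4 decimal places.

Read off: b = 0.617, SE = 0.073 for BMI.
df = n − k − 1 = 45 − 2 − 1 = 42.
t* = t_{0.025, 42} = 2.018082.
Margin = t* × SE = 2.018082 × 0.073 = 0.147320.
CI: 0.617 ± 0.147320 → (0.4697, 0.7643).

(0.4697, 0.7643)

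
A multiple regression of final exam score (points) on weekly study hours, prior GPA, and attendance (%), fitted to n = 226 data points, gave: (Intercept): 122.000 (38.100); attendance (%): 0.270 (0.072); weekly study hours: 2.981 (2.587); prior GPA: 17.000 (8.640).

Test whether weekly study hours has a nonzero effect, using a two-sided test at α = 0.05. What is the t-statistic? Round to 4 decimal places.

t = 1.1523

Read off: b = 2.981, SE = 2.587 for weekly study hours.
H₀: β₁ = 0 vs H₁: β₁ ≠ 0.
t = 2.981 / 2.587 = 1.1523.
df = n − k − 1 = 226 − 3 − 1 = 222.
Two-sided p ≈ 0.2504, which is ≥ 0.05, so fail to reject H₀.
The data do not give significant evidence of an association between weekly study hours and final exam score, after adjusting for the other predictors.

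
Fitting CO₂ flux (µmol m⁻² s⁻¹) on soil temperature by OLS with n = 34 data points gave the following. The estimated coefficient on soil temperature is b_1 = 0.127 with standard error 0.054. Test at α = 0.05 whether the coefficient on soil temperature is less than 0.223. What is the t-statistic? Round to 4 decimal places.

t = -1.7778

H₀: β₁ = 0.223 vs H₁: β₁ < 0.223.
t = (b_1 − β₁⁰)/SE = (0.127 − 0.223) / 0.054 = -1.7778.
df = n − 2 = 34 − 2 = 32.
One-sided p ≈ 0.0425, which is < 0.05, so reject H₀.
There is evidence that the true slope on soil temperature is below 0.223 µmol m⁻² s⁻¹ per unit.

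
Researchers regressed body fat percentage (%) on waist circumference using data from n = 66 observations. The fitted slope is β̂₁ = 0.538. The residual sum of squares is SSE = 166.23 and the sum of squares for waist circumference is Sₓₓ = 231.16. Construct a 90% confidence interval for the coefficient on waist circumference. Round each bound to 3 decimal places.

(0.361, 0.715)

MSE = SSE/(n − 2) = 166.23/64 = 2.59734.
SE(β̂₁) = √(MSE/Sₓₓ) = √(2.59734/231.16) = 0.106001.
df = n − 2 = 64.
t* = t_{0.05, 64} = 1.669013.
Margin = t* × SE = 1.669013 × 0.106001 = 0.17692.
CI: 0.538 ± 0.17692 → (0.361, 0.715).
With 90% confidence, each one-unit increase in waist circumference is associated with a change of between 0.361 and 0.715 % in body fat percentage.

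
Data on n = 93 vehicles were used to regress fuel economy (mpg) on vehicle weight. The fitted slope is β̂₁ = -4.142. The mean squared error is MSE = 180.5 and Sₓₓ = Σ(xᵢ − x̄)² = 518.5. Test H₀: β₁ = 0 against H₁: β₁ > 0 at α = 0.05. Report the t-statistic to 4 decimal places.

t = -7.0201

SE(β̂₁) = √(MSE/Sₓₓ) = √(180.5/518.5) = 0.590017.
t = -4.142 / 0.590017 = -7.0201.
df = n − 2 = 91.
One-sided p ≈ 1.0000, which is ≥ 0.05, so fail to reject H₀.
The data do not give significant evidence that the true slope on vehicle weight is positive.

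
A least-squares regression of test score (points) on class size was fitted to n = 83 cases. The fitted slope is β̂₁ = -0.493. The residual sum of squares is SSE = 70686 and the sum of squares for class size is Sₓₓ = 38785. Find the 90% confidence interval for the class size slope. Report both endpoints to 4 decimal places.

MSE = SSE/(n − 2) = 70686/81 = 872.667.
SE(β̂₁) = √(MSE/Sₓₓ) = √(872.667/38785) = 0.15.
df = n − 2 = 81.
t* = t_{0.05, 81} = 1.663884.
Margin = t* × SE = 1.663884 × 0.15 = 0.249583.
CI: -0.493 ± 0.249583 → (-0.7426, -0.2434).
With 90% confidence, each one-unit increase in class size is associated with a change of between -0.7426 and -0.2434 points in test score.

(-0.7426, -0.2434)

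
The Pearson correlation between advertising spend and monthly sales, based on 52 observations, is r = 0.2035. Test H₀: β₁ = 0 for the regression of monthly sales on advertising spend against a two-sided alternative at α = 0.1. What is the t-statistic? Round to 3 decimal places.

t = r·√(n − 2)/√(1 − r²) = 0.2035·√50/√0.958588 = 1.470.
df = n − 2 = 50.
Two-sided p ≈ 0.1479, which is ≥ 0.1, so fail to reject H₀.
The data do not give significant evidence of a linear association between advertising spend and monthly sales.

t = 1.470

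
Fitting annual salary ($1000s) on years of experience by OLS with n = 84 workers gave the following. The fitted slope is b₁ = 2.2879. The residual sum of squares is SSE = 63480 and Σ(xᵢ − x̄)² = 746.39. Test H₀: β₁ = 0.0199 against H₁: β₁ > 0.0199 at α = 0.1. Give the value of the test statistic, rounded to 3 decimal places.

MSE = SSE/(n − 2) = 63480/82 = 774.146.
SE(b₁) = √(MSE/Sₓₓ) = √(774.146/746.39) = 1.01842.
t = (2.2879 − 0.0199) / 1.01842 = 2.227.
df = n − 2 = 82.
One-sided p ≈ 0.0143, which is < 0.1, so reject H₀.
There is evidence that the true slope on years of experience exceeds 0.0199 $1000s per unit.

t = 2.227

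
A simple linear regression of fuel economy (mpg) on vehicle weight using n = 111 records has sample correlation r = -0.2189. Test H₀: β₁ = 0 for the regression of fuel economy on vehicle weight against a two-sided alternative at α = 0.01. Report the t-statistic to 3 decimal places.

t = r·√(n − 2)/√(1 − r²) = -0.2189·√109/√0.952083 = -2.342.
df = n − 2 = 109.
Two-sided p ≈ 0.0210, which is ≥ 0.01, so fail to reject H₀.
The data do not give significant evidence of a linear association between vehicle weight and fuel economy.

t = -2.342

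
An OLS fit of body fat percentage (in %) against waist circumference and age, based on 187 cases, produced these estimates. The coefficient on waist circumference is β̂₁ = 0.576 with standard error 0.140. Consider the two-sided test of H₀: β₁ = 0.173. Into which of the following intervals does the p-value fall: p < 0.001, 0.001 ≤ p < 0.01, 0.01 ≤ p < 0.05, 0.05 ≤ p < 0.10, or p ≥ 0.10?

t = (0.576 − 0.173) / 0.140 = 2.879.
df = n − k − 1 = 187 − 2 − 1 = 184.
Two-sided p = 2·P(T_{184} > |t|) ≈ 0.0045.
So 0.001 ≤ p < 0.01.

0.001 ≤ p < 0.01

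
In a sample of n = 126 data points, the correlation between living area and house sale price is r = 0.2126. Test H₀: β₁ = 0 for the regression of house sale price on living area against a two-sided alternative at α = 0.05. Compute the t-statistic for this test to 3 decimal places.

t = r·√(n − 2)/√(1 − r²) = 0.2126·√124/√0.954801 = 2.423.
df = n − 2 = 124.
Two-sided p ≈ 0.0168, which is < 0.05, so reject H₀.
There is evidence of a linear association between living area and house sale price.

t = 2.423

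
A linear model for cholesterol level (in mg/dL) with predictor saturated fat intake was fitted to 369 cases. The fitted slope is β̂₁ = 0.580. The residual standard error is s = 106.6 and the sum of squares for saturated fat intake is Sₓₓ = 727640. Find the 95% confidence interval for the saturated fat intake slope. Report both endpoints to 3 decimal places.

(0.334, 0.826)

SE(β̂₁) = s/√Sₓₓ = 106.6/√727640 = 0.124968.
df = n − 2 = 367.
t* = t_{0.025, 367} = 1.966449.
Margin = t* × SE = 1.966449 × 0.124968 = 0.24574.
CI: 0.580 ± 0.24574 → (0.334, 0.826).
With 95% confidence, each one-unit increase in saturated fat intake is associated with a change of between 0.334 and 0.826 mg/dL in cholesterol level.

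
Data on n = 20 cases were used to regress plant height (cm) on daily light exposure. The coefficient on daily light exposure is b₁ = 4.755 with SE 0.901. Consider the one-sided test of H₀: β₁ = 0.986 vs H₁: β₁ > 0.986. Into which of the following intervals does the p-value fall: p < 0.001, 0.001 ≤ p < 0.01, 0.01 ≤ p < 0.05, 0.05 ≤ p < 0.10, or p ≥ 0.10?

p < 0.001

t = (4.755 − 0.986) / 0.901 = 4.183.
df = n − 2 = 20 − 2 = 18.
One-sided p = P(T_{18} > t) ≈ 0.0003.
So p < 0.001.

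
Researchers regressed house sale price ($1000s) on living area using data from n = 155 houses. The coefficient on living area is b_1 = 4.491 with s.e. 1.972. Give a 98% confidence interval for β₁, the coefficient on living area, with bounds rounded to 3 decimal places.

(-0.145, 9.127)

df = n − 2 = 155 − 2 = 153.
t* = t_{0.01, 153} = 2.350967.
Margin = t* × SE = 2.350967 × 1.972 = 4.63611.
CI: 4.491 ± 4.63611 → (-0.145, 9.127).
With 98% confidence, each one-unit increase in living area is associated with a change of between -0.145 and 9.127 $1000s in house sale price.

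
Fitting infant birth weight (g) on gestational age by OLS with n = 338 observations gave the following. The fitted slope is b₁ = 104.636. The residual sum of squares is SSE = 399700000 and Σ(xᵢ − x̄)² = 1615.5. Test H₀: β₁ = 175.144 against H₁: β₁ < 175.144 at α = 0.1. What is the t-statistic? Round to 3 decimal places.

t = -2.598

MSE = SSE/(n − 2) = 399700000/336 = 1.18958e+06.
SE(b₁) = √(MSE/Sₓₓ) = √(1.18958e+06/1615.5) = 27.1359.
t = (104.636 − 175.144) / 27.1359 = -2.598.
df = n − 2 = 336.
One-sided p ≈ 0.0049, which is < 0.1, so reject H₀.
There is evidence that the true slope on gestational age is below 175.144 g per unit.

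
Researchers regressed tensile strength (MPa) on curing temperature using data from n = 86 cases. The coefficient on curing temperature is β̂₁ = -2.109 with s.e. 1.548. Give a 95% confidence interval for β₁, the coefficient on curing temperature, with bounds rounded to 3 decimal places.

(-5.187, 0.969)

df = n − 2 = 86 − 2 = 84.
t* = t_{0.025, 84} = 1.98861.
Margin = t* × SE = 1.98861 × 1.548 = 3.07837.
CI: -2.109 ± 3.07837 → (-5.187, 0.969).
With 95% confidence, each one-unit increase in curing temperature is associated with a change of between -5.187 and 0.969 MPa in tensile strength.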